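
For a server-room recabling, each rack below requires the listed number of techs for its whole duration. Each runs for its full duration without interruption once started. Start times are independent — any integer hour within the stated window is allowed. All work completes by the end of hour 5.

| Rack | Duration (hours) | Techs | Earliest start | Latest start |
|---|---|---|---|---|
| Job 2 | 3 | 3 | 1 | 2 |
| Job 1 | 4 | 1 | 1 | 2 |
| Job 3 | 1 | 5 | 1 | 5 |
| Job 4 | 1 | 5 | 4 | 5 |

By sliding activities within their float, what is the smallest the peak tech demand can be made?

6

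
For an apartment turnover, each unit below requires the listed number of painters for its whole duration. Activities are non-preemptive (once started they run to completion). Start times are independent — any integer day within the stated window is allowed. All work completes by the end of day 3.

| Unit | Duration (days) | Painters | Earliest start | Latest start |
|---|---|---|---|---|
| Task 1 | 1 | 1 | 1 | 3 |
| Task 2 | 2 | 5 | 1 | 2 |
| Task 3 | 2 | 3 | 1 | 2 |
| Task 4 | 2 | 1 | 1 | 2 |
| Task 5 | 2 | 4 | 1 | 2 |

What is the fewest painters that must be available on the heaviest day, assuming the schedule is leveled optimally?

Early-start (Task 1@1, Task 2@1, Task 3@1, Task 4@1, Task 5@1) gives peak 14: d1:14  d2:13  d3:0.
Shift Task 5→2.
Schedule Task 1@1, Task 2@1, Task 3@1, Task 4@1, Task 5@2: d1:10  d2:13  d3:4 — peak 13.

13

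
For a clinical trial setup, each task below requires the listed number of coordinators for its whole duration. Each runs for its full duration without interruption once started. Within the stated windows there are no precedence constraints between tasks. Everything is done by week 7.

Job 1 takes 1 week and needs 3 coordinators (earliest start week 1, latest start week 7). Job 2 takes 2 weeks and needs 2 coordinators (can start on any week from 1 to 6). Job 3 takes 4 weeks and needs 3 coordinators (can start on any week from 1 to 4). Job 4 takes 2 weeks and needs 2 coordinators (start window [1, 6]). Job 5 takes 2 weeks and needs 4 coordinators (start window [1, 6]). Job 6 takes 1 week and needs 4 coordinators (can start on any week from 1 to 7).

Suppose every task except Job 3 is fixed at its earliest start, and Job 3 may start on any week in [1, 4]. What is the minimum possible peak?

15

Job 3@1: w1:18  w2:11  w3:3  w4:3  w5:0  w6:0  w7:0 → peak 18
Job 3@2: w1:15  w2:11  w3:3  w4:3  w5:3  w6:0  w7:0 → peak 15
Job 3@3: w1:15  w2:8  w3:3  w4:3  w5:3  w6:3  w7:0 → peak 15
Job 3@4: w1:15  w2:8  w3:0  w4:3  w5:3  w6:3  w7:3 → peak 15
Best is Job 3@2, peak 15.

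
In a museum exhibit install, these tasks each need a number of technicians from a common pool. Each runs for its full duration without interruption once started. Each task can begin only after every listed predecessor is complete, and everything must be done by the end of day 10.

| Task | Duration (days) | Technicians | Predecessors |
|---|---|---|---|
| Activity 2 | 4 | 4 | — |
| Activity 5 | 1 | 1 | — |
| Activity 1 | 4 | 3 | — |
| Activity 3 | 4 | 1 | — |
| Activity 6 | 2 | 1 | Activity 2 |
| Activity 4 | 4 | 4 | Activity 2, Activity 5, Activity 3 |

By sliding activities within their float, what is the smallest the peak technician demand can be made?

Early-start (Activity 2@1, Activity 5@1, Activity 1@1, Activity 3@1, Activity 6@5, Activity 4@5) gives peak 9: d1:9  d2:8  d3:8  d4:8  d5:5  d6:5  d7:4  d8:4  d9:0  d10:0.
Shift Activity 1→5, Activity 4→7.
Schedule Activity 2@1, Activity 5@1, Activity 1@5, Activity 3@1, Activity 6@5, Activity 4@7: d1:6  d2:5  d3:5  d4:5  d5:4  d6:4  d7:7  d8:7  d9:4  d10:4 — peak 7.

7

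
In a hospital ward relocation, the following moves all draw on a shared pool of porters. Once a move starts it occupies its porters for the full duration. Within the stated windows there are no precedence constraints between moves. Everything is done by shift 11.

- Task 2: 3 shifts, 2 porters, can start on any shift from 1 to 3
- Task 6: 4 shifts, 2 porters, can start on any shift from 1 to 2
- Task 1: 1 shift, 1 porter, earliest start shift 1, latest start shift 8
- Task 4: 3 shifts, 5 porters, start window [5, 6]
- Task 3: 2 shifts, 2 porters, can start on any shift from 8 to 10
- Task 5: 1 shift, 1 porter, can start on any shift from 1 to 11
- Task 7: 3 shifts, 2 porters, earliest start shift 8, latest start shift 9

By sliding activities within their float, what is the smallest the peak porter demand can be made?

Early-start (Task 2@1, Task 6@1, Task 1@1, Task 4@5, Task 3@8, Task 5@1, Task 7@8) gives peak 6: s1:6  s2:4  s3:4  s4:2  s5:5  s6:5  s7:5  s8:4  s9:4  s10:2  s11:0.
Shift Task 5→2.
Schedule Task 2@1, Task 6@1, Task 1@1, Task 4@5, Task 3@8, Task 5@2, Task 7@8: s1:5  s2:5  s3:4  s4:2  s5:5  s6:5  s7:5  s8:4  s9:4  s10:2  s11:0 — peak 5.

5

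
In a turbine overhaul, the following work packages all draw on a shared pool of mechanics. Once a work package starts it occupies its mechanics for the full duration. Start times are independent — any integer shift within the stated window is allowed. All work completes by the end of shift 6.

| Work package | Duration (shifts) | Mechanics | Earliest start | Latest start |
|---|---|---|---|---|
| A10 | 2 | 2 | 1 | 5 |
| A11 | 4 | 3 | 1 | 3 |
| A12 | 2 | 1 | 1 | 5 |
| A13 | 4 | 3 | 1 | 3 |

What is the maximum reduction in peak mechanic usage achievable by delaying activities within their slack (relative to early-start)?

Early-start peak: s1:9  s2:9  s3:6  s4:6  s5:0  s6:0 ⇒ 9.
Leveled (A10@1, A11@1, A12@1, A13@3): s1:6  s2:6  s3:6  s4:6  s5:3  s6:3 ⇒ 6.
Reduction 9 − 6 = 3.

3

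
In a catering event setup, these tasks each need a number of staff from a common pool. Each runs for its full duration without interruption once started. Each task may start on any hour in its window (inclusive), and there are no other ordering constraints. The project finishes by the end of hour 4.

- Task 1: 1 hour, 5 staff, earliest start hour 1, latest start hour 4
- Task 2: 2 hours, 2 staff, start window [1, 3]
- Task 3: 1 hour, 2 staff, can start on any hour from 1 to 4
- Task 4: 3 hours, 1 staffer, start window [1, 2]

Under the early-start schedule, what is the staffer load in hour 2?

At early start, hour 2 has: Task 2, Task 4.
Demand: 2 + 1 = 3.

3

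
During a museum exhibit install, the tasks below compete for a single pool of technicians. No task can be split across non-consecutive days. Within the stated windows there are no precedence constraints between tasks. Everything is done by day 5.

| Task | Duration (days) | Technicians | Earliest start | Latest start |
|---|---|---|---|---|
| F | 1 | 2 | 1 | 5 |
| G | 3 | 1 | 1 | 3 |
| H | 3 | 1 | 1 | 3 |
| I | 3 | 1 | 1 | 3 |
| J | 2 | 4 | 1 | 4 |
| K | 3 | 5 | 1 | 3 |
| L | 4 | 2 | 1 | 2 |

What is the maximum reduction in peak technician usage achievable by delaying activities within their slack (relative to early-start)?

Early-start peak: d1:16  d2:14  d3:10  d4:2  d5:0 ⇒ 16.
Leveled (F@1, G@1, H@1, I@1, J@1, K@3, L@2): d1:9  d2:9  d3:10  d4:7  d5:7 ⇒ 10.
Reduction 16 − 10 = 6.

6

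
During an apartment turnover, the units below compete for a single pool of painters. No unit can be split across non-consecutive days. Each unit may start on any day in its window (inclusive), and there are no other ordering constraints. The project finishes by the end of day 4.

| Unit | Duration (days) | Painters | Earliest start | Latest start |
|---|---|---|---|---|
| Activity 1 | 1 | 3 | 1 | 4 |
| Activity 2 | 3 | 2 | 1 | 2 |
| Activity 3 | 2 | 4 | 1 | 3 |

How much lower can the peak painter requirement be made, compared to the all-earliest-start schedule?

3

Early-start peak: d1:9  d2:6  d3:2  d4:0 ⇒ 9.
Leveled (Activity 1@1, Activity 2@1, Activity 3@2): d1:5  d2:6  d3:6  d4:0 ⇒ 6.
Reduction 9 − 6 = 3.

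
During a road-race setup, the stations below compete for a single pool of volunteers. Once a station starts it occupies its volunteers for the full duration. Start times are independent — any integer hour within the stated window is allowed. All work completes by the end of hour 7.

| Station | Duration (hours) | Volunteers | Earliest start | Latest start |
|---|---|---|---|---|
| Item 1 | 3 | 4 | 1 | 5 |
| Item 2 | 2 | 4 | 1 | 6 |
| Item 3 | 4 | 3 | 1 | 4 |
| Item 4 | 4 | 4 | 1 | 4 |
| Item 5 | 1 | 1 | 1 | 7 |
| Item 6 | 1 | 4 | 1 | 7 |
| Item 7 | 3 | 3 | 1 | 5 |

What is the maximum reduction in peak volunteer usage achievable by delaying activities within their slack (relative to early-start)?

13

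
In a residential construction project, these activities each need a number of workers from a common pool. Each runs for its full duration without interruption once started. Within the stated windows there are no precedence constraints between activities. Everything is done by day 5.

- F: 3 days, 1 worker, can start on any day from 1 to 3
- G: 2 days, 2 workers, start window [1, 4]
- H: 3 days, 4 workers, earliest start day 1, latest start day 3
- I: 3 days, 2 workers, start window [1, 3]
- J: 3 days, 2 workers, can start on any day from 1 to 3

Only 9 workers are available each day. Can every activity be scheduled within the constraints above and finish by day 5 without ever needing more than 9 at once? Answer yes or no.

yes

Schedule F@1, G@1, H@1, I@1, J@3: d1:9  d2:9  d3:9  d4:2  d5:2 — peak 9 ≤ 9.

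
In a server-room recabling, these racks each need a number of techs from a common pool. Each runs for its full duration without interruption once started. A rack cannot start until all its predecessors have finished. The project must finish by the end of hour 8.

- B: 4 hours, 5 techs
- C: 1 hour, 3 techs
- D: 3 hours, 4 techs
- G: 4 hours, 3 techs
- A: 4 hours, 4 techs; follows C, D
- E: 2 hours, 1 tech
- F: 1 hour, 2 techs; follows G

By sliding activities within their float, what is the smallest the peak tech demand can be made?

10

Early-start (B@1, C@1, D@1, G@1, A@4, E@1, F@5) gives peak 16: h1:16  h2:13  h3:12  h4:12  h5:6  h6:4  h7:4  h8:0.
Shift B→4, A→5, E→2, F→8.
Schedule B@4, C@1, D@1, G@1, A@5, E@2, F@8: h1:10  h2:8  h3:8  h4:8  h5:9  h6:9  h7:9  h8:6 — peak 10.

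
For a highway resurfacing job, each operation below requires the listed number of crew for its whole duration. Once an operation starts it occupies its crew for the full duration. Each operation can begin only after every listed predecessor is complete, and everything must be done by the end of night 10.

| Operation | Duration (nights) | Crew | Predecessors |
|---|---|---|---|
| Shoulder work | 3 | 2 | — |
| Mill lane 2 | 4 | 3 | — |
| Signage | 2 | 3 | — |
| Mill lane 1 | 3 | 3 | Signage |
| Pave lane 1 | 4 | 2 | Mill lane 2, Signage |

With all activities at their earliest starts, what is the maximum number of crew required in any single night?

Early-start schedule: Shoulder work@1, Mill lane 2@1, Signage@1, Mill lane 1@3, Pave lane 1@5.
Load per night: night 1: 8, night 2: 8, night 3: 8, night 4: 6, night 5: 5, night 6: 2, night 7: 2, night 8: 2, night 9: 0, night 10: 0.
Peak is 8.

8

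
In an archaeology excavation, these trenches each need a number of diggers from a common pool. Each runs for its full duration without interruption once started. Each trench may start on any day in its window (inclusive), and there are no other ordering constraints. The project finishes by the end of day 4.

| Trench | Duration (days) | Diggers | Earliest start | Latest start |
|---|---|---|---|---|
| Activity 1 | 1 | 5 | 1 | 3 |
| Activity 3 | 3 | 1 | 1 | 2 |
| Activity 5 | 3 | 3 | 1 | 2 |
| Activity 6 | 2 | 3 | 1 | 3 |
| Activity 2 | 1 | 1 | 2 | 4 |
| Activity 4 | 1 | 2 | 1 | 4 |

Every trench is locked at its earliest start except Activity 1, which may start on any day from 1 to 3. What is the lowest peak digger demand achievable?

Activity 1@1: d1:14  d2:8  d3:4  d4:0 → peak 14
Activity 1@2: d1:9  d2:13  d3:4  d4:0 → peak 13
Activity 1@3: d1:9  d2:8  d3:9  d4:0 → peak 9
Best is Activity 1@3, peak 9.

9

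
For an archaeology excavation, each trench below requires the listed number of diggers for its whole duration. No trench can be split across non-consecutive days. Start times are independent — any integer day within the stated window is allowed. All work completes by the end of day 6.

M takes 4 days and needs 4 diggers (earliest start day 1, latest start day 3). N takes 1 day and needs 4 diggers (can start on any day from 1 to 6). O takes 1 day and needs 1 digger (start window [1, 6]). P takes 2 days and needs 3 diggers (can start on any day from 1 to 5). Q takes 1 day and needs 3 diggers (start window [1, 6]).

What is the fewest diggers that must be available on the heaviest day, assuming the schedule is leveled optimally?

7

Early-start (M@1, N@1, O@1, P@1, Q@1) gives peak 15: d1:15  d2:7  d3:4  d4:4  d5:0  d6:0.
Shift N→5, P→2, Q→4.
Schedule M@1, N@5, O@1, P@2, Q@4: d1:5  d2:7  d3:7  d4:7  d5:4  d6:0 — peak 7.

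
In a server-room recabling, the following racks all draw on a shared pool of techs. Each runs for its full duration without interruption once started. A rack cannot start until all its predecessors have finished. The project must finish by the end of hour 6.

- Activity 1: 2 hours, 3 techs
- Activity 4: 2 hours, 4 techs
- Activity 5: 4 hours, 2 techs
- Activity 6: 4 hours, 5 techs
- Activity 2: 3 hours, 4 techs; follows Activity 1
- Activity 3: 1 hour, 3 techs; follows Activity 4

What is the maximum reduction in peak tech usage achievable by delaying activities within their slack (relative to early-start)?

3

Early-start peak: h1:14  h2:14  h3:14  h4:11  h5:4  h6:0 ⇒ 14.
Leveled (Activity 1@1, Activity 4@1, Activity 5@1, Activity 6@3, Activity 2@3, Activity 3@6): h1:9  h2:9  h3:11  h4:11  h5:9  h6:8 ⇒ 11.
Reduction 14 − 11 = 3.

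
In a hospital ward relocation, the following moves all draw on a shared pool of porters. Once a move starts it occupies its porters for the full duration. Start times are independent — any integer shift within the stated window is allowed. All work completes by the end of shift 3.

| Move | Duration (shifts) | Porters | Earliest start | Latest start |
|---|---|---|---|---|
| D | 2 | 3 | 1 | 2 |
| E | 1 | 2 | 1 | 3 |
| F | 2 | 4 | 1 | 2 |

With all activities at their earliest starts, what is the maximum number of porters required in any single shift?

9

Early-start schedule: D@1, E@1, F@1.
Load per shift: shift 1: 9, shift 2: 7, shift 3: 0.
Peak is 9.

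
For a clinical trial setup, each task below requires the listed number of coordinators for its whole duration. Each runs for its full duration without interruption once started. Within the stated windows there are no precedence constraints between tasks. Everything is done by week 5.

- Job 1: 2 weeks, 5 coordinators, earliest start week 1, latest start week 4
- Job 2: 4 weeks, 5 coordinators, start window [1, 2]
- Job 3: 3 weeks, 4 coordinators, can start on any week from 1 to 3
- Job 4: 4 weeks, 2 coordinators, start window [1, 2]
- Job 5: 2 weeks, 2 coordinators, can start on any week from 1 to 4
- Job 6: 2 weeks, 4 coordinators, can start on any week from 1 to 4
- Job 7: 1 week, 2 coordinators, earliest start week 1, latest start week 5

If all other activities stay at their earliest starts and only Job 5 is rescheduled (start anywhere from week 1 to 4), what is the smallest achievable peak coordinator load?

22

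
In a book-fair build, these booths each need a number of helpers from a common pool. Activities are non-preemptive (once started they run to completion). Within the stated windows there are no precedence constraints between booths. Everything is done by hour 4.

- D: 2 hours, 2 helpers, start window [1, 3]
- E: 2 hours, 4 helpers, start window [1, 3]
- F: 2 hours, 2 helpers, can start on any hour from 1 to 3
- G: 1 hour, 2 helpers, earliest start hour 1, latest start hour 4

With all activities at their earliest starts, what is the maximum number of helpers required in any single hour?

10

Early-start schedule: D@1, E@1, F@1, G@1.
Load per hour: hour 1: 10, hour 2: 8, hour 3: 0, hour 4: 0.
Peak is 10.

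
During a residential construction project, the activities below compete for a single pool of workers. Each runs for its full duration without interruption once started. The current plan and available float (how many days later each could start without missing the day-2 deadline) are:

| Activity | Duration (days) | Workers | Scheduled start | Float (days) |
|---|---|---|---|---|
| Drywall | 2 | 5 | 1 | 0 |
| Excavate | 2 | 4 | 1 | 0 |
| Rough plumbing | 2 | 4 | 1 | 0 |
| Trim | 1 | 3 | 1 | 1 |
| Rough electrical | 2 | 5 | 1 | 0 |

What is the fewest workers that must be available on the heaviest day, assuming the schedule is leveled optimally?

21

Schedule Drywall@1, Excavate@1, Rough plumbing@1, Trim@1, Rough electrical@1: d1:21  d2:18 — peak 21.
No arrangement of the 2 feasible schedules does better.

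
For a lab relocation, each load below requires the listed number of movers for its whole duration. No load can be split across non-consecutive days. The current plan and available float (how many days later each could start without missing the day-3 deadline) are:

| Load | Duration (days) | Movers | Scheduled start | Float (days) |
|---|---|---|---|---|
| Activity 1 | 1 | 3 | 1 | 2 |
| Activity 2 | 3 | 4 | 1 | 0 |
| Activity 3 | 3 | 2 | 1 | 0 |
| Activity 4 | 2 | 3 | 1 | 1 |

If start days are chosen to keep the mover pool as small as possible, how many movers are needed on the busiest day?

Early-start (Activity 1@1, Activity 2@1, Activity 3@1, Activity 4@1) gives peak 12: d1:12  d2:9  d3:6.
Shift Activity 4→2.
Schedule Activity 1@1, Activity 2@1, Activity 3@1, Activity 4@2: d1:9  d2:9  d3:9 — peak 9.
Total mover-days = 27 over 3 days ⇒ peak ≥ ⌈27/3⌉ = 9, so 9 is optimal.

9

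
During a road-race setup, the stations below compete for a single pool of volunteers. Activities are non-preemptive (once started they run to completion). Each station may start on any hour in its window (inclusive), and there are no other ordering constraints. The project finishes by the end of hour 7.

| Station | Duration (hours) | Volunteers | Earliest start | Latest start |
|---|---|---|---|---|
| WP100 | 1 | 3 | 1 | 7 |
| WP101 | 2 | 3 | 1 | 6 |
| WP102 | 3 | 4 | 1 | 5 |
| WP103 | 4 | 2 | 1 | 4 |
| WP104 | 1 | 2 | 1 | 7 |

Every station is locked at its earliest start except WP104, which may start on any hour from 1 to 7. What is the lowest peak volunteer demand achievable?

12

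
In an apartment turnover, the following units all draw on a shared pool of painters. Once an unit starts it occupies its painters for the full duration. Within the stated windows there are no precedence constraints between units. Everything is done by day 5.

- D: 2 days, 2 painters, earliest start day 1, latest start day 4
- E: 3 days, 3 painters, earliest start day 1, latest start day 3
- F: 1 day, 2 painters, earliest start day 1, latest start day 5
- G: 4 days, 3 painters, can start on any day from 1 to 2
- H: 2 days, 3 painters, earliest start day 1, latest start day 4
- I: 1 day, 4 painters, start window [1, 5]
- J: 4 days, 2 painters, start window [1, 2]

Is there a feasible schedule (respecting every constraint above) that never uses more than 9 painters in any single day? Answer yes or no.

no

The minimum achievable peak is 10; 9 < 10, so no feasible schedule stays within the cap.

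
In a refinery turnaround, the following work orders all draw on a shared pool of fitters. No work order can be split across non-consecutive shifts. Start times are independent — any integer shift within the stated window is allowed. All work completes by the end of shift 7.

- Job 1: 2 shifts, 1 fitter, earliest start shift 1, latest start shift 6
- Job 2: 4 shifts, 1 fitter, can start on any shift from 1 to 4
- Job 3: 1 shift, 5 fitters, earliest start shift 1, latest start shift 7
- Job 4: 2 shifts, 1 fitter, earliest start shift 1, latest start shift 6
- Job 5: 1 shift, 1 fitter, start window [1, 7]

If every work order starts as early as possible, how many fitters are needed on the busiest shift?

9

Early-start schedule: Job 1@1, Job 2@1, Job 3@1, Job 4@1, Job 5@1.
Load per shift: shift 1: 9, shift 2: 3, shift 3: 1, shift 4: 1, shift 5: 0, shift 6: 0, shift 7: 0.
Peak is 9.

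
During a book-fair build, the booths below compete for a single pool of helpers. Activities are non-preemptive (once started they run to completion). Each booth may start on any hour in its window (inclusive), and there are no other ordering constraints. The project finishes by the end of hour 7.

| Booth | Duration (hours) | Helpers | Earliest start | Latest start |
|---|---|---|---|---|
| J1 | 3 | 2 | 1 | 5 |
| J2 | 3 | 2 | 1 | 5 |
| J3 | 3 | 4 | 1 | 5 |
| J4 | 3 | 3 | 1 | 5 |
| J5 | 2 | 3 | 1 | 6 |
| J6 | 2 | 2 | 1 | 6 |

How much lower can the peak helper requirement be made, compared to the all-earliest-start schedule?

9

Early-start peak: h1:16  h2:16  h3:11  h4:0  h5:0  h6:0  h7:0 ⇒ 16.
Leveled (J1@1, J2@1, J3@4, J4@1, J5@4, J6@6): h1:7  h2:7  h3:7  h4:7  h5:7  h6:6  h7:2 ⇒ 7.
Reduction 16 − 7 = 9.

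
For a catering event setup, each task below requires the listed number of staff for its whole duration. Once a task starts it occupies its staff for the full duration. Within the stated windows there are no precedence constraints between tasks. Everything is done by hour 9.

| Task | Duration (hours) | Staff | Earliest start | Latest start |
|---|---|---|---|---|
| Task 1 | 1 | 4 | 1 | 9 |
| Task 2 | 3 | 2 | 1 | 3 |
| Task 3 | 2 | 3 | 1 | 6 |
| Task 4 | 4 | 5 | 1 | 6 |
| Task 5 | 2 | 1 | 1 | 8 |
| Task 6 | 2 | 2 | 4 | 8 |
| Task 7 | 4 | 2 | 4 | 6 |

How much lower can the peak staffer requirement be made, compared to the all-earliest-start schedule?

8

Early-start peak: h1:15  h2:11  h3:7  h4:9  h5:4  h6:2  h7:2  h8:0  h9:0 ⇒ 15.
Leveled (Task 1@1, Task 2@1, Task 3@2, Task 4@4, Task 5@1, Task 6@4, Task 7@6): h1:7  h2:6  h3:5  h4:7  h5:7  h6:7  h7:7  h8:2  h9:2 ⇒ 7.
Reduction 15 − 7 = 8.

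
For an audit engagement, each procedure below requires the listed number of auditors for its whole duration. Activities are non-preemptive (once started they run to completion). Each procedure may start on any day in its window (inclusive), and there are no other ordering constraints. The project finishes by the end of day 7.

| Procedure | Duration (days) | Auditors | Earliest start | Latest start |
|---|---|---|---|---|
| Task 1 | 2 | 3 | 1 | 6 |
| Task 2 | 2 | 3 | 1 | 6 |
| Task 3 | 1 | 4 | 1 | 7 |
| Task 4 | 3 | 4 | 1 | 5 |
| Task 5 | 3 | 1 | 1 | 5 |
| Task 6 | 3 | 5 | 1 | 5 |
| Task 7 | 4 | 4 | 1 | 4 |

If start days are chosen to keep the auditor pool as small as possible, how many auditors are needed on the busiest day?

10

Early-start (Task 1@1, Task 2@1, Task 3@1, Task 4@1, Task 5@1, Task 6@1, Task 7@1) gives peak 24: d1:24  d2:20  d3:14  d4:4  d5:0  d6:0  d7:0.
Shift Task 4→2, Task 5→3, Task 6→5, Task 7→3.
Schedule Task 1@1, Task 2@1, Task 3@1, Task 4@2, Task 5@3, Task 6@5, Task 7@3: d1:10  d2:10  d3:9  d4:9  d5:10  d6:9  d7:5 — peak 10.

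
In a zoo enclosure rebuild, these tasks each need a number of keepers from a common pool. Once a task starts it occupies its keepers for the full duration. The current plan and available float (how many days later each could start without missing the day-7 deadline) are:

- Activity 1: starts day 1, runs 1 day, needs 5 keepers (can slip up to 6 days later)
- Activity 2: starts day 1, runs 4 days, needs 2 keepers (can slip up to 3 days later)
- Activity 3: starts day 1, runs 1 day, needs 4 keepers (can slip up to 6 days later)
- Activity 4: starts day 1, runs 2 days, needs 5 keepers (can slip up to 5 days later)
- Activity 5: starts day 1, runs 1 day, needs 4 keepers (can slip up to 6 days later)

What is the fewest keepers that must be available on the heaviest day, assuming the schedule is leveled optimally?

6

Early-start (Activity 1@1, Activity 2@1, Activity 3@1, Activity 4@1, Activity 5@1) gives peak 20: d1:20  d2:7  d3:2  d4:2  d5:0  d6:0  d7:0.
Shift Activity 2→2, Activity 3→2, Activity 4→6, Activity 5→3.
Schedule Activity 1@1, Activity 2@2, Activity 3@2, Activity 4@6, Activity 5@3: d1:5  d2:6  d3:6  d4:2  d5:2  d6:5  d7:5 — peak 6.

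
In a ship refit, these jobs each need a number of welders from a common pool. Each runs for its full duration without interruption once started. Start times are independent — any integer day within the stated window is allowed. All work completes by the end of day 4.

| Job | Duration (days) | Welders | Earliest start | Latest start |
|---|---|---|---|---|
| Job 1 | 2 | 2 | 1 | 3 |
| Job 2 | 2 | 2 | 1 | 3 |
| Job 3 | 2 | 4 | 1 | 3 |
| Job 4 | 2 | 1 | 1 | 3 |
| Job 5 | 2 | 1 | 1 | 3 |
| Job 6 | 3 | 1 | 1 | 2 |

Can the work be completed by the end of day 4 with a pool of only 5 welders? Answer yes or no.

no

Total welder-days = 23; over 4 days the average is 23/4 > 5, so some day must exceed 5.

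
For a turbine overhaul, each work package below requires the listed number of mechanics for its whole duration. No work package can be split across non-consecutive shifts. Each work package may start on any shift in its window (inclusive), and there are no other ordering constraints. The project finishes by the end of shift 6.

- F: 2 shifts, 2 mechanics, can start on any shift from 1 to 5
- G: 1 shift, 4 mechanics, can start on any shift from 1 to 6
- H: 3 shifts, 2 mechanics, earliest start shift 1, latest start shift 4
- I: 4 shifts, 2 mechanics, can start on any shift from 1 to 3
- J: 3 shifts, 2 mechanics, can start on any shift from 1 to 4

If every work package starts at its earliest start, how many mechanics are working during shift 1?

12

At early start, shift 1 has: F, G, H, I, J.
Demand: 2 + 4 + 2 + 2 + 2 = 12.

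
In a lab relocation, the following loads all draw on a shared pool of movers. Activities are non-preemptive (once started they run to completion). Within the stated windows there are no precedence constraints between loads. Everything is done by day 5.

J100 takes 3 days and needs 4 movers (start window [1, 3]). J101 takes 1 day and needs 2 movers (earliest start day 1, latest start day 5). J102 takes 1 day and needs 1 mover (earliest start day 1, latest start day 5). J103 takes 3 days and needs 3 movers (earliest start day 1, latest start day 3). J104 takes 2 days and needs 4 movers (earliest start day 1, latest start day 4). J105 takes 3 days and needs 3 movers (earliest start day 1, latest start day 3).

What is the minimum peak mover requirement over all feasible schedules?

Early-start (J100@1, J101@1, J102@1, J103@1, J104@1, J105@1) gives peak 17: d1:17  d2:14  d3:10  d4:0  d5:0.
Shift J104→4, J105→2.
Schedule J100@1, J101@1, J102@1, J103@1, J104@4, J105@2: d1:10  d2:10  d3:10  d4:7  d5:4 — peak 10.

10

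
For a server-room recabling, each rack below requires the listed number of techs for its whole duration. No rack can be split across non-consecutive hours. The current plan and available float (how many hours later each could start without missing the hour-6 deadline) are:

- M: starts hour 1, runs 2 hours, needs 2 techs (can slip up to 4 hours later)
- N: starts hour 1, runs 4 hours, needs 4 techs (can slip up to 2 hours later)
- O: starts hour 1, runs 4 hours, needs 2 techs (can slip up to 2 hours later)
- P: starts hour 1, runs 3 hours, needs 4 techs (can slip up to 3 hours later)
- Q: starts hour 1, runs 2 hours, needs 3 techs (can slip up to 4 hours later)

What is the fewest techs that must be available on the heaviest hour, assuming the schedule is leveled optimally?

10

Early-start (M@1, N@1, O@1, P@1, Q@1) gives peak 15: h1:15  h2:15  h3:10  h4:6  h5:0  h6:0.
Shift P→3, Q→5.
Schedule M@1, N@1, O@1, P@3, Q@5: h1:8  h2:8  h3:10  h4:10  h5:7  h6:3 — peak 10.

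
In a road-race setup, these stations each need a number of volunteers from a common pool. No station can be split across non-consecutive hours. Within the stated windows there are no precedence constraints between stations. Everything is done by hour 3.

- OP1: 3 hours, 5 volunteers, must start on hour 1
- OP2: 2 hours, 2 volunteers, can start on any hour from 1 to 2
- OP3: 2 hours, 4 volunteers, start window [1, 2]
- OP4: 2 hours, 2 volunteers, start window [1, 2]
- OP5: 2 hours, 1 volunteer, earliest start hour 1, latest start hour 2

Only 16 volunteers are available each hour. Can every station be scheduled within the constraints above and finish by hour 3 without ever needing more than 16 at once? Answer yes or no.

Schedule OP1@1, OP2@1, OP3@1, OP4@1, OP5@1: h1:14  h2:14  h3:5 — peak 14 ≤ 16.

yes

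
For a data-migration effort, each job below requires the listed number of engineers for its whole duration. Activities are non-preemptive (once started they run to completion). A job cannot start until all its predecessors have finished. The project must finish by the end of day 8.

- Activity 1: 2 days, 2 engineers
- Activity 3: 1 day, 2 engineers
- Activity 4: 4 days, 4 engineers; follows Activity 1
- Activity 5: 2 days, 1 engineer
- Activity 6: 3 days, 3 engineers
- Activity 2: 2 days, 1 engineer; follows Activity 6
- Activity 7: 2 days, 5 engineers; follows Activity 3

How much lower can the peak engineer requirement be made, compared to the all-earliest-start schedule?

5

Early-start peak: d1:8  d2:11  d3:12  d4:5  d5:5  d6:4  d7:0  d8:0 ⇒ 12.
Leveled (Activity 1@1, Activity 3@1, Activity 4@3, Activity 5@1, Activity 6@2, Activity 2@5, Activity 7@7): d1:5  d2:6  d3:7  d4:7  d5:5  d6:5  d7:5  d8:5 ⇒ 7.
Reduction 12 − 7 = 5.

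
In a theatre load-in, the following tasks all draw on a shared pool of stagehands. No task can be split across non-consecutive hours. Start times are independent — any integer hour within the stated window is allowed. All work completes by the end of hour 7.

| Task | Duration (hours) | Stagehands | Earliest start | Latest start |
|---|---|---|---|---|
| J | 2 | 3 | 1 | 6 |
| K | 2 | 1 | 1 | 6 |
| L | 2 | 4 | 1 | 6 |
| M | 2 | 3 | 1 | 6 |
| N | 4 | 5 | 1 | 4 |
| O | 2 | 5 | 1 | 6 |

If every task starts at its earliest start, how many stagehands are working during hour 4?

At early start, hour 4 has: N.
Demand: 5 = 5.

5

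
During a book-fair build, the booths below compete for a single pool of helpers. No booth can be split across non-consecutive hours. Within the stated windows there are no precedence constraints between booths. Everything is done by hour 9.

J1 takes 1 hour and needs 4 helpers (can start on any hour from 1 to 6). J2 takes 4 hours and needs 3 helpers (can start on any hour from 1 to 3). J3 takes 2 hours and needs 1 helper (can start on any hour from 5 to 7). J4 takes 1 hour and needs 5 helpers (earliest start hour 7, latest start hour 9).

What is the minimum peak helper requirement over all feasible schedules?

5

Early-start (J1@1, J2@1, J3@5, J4@7) gives peak 7: h1:7  h2:3  h3:3  h4:3  h5:1  h6:1  h7:5  h8:0  h9:0.
Shift J2→2.
Schedule J1@1, J2@2, J3@5, J4@7: h1:4  h2:3  h3:3  h4:3  h5:4  h6:1  h7:5  h8:0  h9:0 — peak 5.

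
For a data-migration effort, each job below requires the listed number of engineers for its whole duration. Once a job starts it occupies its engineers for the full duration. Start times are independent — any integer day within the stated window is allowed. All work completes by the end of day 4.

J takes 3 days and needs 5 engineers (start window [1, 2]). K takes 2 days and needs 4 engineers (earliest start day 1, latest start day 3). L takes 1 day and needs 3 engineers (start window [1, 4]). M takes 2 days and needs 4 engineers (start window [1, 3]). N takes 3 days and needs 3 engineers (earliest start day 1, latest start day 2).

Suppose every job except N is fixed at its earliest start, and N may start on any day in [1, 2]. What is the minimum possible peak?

N@1: d1:19  d2:16  d3:8  d4:0 → peak 19
N@2: d1:16  d2:16  d3:8  d4:3 → peak 16
Best is N@2, peak 16.

16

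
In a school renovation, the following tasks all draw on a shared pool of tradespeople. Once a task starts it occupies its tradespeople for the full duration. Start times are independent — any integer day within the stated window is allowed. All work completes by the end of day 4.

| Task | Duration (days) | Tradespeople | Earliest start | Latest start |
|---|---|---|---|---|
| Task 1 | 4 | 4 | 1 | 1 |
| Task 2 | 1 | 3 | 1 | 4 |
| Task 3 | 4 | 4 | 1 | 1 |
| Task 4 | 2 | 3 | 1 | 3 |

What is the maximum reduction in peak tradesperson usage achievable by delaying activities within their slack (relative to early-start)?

Early-start peak: d1:14  d2:11  d3:8  d4:8 ⇒ 14.
Leveled (Task 1@1, Task 2@1, Task 3@1, Task 4@2): d1:11  d2:11  d3:11  d4:8 ⇒ 11.
Reduction 14 − 11 = 3.

3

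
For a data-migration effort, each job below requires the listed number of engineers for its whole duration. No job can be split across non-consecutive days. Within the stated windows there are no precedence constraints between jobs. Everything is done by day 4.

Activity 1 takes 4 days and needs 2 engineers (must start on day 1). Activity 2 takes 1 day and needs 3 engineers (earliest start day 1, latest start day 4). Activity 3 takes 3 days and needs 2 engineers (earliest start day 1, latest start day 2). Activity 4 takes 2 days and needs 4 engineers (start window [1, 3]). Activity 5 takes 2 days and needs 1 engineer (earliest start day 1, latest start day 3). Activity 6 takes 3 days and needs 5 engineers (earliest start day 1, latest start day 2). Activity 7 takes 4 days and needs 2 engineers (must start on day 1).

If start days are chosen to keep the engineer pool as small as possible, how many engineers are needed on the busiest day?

15

Early-start (Activity 1@1, Activity 2@1, Activity 3@1, Activity 4@1, Activity 5@1, Activity 6@1, Activity 7@1) gives peak 19: d1:19  d2:16  d3:11  d4:4.
Shift Activity 5→3, Activity 6→2.
Schedule Activity 1@1, Activity 2@1, Activity 3@1, Activity 4@1, Activity 5@3, Activity 6@2, Activity 7@1: d1:13  d2:15  d3:12  d4:10 — peak 15.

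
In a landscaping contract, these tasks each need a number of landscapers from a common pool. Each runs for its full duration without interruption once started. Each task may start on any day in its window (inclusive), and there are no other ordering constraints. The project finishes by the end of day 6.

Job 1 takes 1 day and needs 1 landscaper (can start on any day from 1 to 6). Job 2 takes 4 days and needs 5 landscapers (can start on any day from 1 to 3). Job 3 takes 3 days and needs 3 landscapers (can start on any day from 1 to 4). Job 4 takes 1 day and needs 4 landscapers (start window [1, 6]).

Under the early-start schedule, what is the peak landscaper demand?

13

Early-start schedule: Job 1@1, Job 2@1, Job 3@1, Job 4@1.
Load per day: day 1: 13, day 2: 8, day 3: 8, day 4: 5, day 5: 0, day 6: 0.
Peak is 13.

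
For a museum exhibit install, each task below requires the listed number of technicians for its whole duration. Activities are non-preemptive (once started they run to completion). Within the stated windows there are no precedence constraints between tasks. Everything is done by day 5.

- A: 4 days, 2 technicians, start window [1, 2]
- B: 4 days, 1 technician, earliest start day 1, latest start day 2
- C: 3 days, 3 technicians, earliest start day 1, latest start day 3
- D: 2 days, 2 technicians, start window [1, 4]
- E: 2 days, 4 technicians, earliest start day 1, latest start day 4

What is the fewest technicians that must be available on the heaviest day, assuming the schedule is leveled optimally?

Early-start (A@1, B@1, C@1, D@1, E@1) gives peak 12: d1:12  d2:12  d3:6  d4:3  d5:0.
Shift E→4.
Schedule A@1, B@1, C@1, D@1, E@4: d1:8  d2:8  d3:6  d4:7  d5:4 — peak 8.

8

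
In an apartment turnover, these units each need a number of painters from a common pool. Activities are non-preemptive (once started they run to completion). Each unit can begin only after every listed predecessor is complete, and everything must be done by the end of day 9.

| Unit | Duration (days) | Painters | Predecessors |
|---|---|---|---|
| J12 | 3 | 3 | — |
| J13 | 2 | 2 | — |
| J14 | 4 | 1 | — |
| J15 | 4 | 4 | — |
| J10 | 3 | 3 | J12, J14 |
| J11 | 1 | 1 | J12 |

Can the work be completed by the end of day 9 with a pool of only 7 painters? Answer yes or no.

yes

Schedule J12@1, J13@1, J14@1, J15@4, J10@5, J11@4: d1:6  d2:6  d3:4  d4:6  d5:7  d6:7  d7:7  d8:0  d9:0 — peak 7 ≤ 7.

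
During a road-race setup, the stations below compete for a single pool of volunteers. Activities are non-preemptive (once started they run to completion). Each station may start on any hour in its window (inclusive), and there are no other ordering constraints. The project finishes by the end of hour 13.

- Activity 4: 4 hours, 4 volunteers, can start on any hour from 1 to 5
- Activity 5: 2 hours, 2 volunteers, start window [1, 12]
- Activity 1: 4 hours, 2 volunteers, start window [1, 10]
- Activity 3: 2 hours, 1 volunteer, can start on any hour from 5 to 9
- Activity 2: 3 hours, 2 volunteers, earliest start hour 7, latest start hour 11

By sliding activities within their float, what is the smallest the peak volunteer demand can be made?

Early-start (Activity 4@1, Activity 5@1, Activity 1@1, Activity 3@5, Activity 2@7) gives peak 8: h1:8  h2:8  h3:6  h4:6  h5:1  h6:1  h7:2  h8:2  h9:2  h10:0  h11:0  h12:0  h13:0.
Shift Activity 5→5, Activity 1→5, Activity 3→7, Activity 2→9.
Schedule Activity 4@1, Activity 5@5, Activity 1@5, Activity 3@7, Activity 2@9: h1:4  h2:4  h3:4  h4:4  h5:4  h6:4  h7:3  h8:3  h9:2  h10:2  h11:2  h12:0  h13:0 — peak 4.

4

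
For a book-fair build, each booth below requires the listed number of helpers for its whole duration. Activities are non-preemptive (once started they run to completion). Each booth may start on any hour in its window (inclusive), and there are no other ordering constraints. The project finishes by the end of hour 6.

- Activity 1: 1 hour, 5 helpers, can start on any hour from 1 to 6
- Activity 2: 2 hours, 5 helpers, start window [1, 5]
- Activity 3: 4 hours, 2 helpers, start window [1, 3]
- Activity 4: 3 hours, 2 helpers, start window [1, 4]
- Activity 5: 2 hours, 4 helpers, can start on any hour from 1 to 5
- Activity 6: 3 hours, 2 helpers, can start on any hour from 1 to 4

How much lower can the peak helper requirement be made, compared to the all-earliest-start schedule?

12

Early-start peak: h1:20  h2:15  h3:6  h4:2  h5:0  h6:0 ⇒ 20.
Leveled (Activity 1@1, Activity 2@2, Activity 3@1, Activity 4@4, Activity 5@5, Activity 6@4): h1:7  h2:7  h3:7  h4:6  h5:8  h6:8 ⇒ 8.
Reduction 20 − 8 = 12.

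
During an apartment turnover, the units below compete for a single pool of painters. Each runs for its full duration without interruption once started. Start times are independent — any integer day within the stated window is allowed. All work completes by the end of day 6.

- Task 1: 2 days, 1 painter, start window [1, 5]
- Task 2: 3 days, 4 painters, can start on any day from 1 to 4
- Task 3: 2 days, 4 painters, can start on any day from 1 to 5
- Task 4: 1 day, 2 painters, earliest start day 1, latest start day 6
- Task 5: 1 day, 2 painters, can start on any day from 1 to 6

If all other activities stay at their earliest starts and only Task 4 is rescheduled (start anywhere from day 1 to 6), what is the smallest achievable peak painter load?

11

Task 4@1: d1:13  d2:9  d3:4  d4:0  d5:0  d6:0 → peak 13
Task 4@2: d1:11  d2:11  d3:4  d4:0  d5:0  d6:0 → peak 11
Task 4@3: d1:11  d2:9  d3:6  d4:0  d5:0  d6:0 → peak 11
Task 4@4: d1:11  d2:9  d3:4  d4:2  d5:0  d6:0 → peak 11
Task 4@5: d1:11  d2:9  d3:4  d4:0  d5:2  d6:0 → peak 11
Task 4@6: d1:11  d2:9  d3:4  d4:0  d5:0  d6:2 → peak 11
Best is Task 4@2, peak 11.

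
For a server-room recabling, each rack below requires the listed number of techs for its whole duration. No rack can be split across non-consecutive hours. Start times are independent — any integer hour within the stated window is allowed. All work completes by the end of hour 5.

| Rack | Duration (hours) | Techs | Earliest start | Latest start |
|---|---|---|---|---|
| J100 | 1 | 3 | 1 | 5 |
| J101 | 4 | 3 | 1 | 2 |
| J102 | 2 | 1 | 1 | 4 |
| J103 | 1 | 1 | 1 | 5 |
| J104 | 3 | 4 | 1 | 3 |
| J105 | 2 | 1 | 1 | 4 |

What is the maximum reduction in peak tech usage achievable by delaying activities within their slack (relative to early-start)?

Early-start peak: h1:13  h2:9  h3:7  h4:3  h5:0 ⇒ 13.
Leveled (J100@1, J101@2, J102@1, J103@1, J104@3, J105@1): h1:6  h2:5  h3:7  h4:7  h5:7 ⇒ 7.
Reduction 13 − 7 = 6.

6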